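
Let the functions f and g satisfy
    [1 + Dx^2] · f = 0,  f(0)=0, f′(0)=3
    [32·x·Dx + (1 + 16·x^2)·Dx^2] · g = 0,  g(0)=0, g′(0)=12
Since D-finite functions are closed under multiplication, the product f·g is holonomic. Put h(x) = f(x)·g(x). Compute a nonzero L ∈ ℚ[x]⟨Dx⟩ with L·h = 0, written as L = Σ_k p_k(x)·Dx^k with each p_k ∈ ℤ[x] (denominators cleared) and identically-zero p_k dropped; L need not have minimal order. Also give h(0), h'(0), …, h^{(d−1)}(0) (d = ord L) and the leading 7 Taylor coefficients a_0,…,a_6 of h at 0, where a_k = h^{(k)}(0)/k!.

L = (1105 + 51776·x^2 + 22016·x^4 + 16384·x^6 + 65536·x^8) + (2112·x + 35840·x^3 + 49152·x^5 + 262144·x^7)·Dx + (1122 + 52352·x^2 + 27648·x^4 + 32768·x^6 + 131072·x^8)·Dx^2 + (2112·x + 35840·x^3 + 49152·x^5 + 262144·x^7)·Dx^3 + (17 + 576·x^2 + 5632·x^4 + 16384·x^6 + 65536·x^8)·Dx^4  (order 4).
h: a_k = 0, 0, 36, 0, -198, 0, 3751/2, …
ICs: h(0) = 0, h′(0) = 0, h′′(0) = 72, h′′′(0) = 0.

f: a_k = 0, 3, 0, -1/2, 0, 1/40, 0, …
g: a_k = 0, 12, 0, -64, 0, 3072/5, 0, …
Product ⇒ symmetric product L₀, ord ≤ 4.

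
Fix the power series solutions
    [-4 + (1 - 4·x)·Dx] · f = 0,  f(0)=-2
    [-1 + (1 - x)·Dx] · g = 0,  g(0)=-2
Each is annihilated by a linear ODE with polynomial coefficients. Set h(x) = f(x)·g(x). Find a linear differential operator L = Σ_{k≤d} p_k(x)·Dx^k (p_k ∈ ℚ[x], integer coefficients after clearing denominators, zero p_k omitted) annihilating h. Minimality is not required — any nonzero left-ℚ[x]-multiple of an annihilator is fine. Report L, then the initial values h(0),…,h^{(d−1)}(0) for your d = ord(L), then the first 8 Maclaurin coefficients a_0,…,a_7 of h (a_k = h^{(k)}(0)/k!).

L = (-5 + 8·x) + (1 - 5·x + 4·x^2)·Dx  (order 1).
h: a_k = 4, 20, 84, 340, 1364, 5460, 21844, 87380, …
ICs: h(0) = 4.

f: a_k = -2, -8, -32, -128, -512, -2048, -8192, -32768, …
g: a_k = -2, -2, -2, -2, -2, -2, -2, -2, …
Sym-product of L_f,L_g gives L₀ (≤ ord 1).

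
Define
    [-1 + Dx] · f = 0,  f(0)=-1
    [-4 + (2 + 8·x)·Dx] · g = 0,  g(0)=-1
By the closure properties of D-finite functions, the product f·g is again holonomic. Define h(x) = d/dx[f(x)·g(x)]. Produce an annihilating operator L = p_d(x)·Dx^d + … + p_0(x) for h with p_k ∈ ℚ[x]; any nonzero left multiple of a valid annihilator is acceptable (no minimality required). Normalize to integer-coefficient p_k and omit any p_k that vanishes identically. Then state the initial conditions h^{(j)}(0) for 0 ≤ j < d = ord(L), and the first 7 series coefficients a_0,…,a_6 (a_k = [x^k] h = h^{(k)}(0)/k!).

f: a_k = -1, -1, -1/2, -1/6, -1/24, -1/120, -1/720, …
g: a_k = -1, -2, 2, -4, 10, -28, 84, …
f·g: L₀ = L_f ⊗_s L_g, ord ≤ 1·1.
Differentiate: ansatz ord ≤ ord L₀ ⇒ L.
L = (1 + 24·x + 16·x^2) + (-3 - 16·x - 16·x^2)·Dx  (order 1).
h: a_k = 3, 1, 19/2, -53/2, 2371/24, -43487/120, 323377/240, …
ICs: h(0) = 3.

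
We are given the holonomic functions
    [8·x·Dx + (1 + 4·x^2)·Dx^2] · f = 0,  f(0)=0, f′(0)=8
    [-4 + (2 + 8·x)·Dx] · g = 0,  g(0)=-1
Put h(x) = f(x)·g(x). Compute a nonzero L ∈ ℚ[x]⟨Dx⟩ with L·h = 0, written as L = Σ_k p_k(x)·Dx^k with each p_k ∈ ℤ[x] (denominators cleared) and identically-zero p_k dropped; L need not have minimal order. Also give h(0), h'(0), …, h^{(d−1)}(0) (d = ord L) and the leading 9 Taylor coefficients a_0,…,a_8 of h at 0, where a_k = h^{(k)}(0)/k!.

f: a_k = 0, 8, 0, -32/3, 0, 128/5, 0, -512/7, 0, …
g: a_k = -1, -2, 2, -4, 10, -28, 84, -264, 858, …
Product ⇒ symmetric product L₀, ord ≤ 2.
L = (12 - 16·x - 16·x^2) + (-4 - 8·x + 48·x^2 + 64·x^3)·Dx + (1 + 8·x + 20·x^2 + 32·x^3 + 64·x^4)·Dx^2  (order 2).
h: a_k = 0, -8, -16, 80/3, -32/3, 496/15, -3488/15, 72416/105, -185792/105, …
ICs: h(0) = 0, h′(0) = -8.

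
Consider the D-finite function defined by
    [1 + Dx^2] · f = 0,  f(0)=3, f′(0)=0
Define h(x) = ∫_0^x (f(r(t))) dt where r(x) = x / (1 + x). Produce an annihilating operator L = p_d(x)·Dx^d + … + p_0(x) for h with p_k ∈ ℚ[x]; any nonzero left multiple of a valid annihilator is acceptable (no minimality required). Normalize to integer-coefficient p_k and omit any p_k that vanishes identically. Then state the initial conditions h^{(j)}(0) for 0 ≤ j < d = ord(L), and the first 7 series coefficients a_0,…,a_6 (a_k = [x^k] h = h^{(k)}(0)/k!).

f: a_k = 3, 0, -3/2, 0, 1/8, 0, -1/240, …
f∘r: x↦r, Dx↦Dx/r' in L_f ⇒ L₀.
h=∫₀ˣh₀: take L = L₀·Dx.
L = Dx + (2 + 6·x + 6·x^2 + 2·x^3)·Dx^2 + (1 + 4·x + 6·x^2 + 4·x^3 + x^4)·Dx^3  (order 3).
h: a_k = 0, 3, 0, -1/2, 3/4, -7/8, 11/12, …
ICs: h(0) = 0, h′(0) = 3, h′′(0) = 0.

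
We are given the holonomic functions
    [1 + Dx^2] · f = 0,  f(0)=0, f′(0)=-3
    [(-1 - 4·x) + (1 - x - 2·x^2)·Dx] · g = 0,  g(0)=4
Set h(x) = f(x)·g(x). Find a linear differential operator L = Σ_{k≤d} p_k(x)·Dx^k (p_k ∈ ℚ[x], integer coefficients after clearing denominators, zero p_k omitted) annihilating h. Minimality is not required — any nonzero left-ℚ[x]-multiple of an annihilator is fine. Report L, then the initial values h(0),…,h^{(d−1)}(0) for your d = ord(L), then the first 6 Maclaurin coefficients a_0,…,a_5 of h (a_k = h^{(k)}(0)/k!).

f: a_k = 0, -3, 0, 1/2, 0, -1/40, …
g: a_k = 4, 4, 12, 20, 44, 84, …
Sym-product of L_f,L_g gives L₀ (≤ ord 2).
L = (3 + x + 2·x^2) + (2 + 8·x)·Dx + (-1 + x + 2·x^2)·Dx^2  (order 2).
h: a_k = 0, -12, -12, -34, -58, -1261/10, …
ICs: h(0) = 0, h′(0) = -12.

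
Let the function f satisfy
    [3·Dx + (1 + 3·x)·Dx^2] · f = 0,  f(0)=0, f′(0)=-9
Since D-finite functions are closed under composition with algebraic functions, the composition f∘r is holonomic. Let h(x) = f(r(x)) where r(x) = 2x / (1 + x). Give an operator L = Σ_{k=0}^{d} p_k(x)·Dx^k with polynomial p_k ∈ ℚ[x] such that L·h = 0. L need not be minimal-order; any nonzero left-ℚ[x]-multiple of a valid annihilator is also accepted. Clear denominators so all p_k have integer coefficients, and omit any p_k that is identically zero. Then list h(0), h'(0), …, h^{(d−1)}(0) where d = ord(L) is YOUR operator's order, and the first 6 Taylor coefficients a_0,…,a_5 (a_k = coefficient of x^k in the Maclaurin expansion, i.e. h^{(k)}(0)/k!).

f: a_k = 0, -9, 27/2, -27, 243/4, -729/5, …
h₀=f(r): pull back L_f along r ⇒ L₀.
L = (8 + 14·x)·Dx + (1 + 8·x + 7·x^2)·Dx^2  (order 2).
h: a_k = 0, -18, 72, -342, 1800, -50418/5, …
ICs: h(0) = 0, h′(0) = -18.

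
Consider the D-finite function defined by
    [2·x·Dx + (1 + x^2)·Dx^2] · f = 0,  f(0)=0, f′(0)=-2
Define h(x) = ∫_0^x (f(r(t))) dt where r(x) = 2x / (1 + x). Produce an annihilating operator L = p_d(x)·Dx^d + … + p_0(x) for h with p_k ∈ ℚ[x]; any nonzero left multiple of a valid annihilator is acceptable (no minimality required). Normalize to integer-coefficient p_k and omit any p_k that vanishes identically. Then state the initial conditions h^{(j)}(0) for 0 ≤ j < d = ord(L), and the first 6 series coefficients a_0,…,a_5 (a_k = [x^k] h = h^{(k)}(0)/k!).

L = (2 + 10·x)·Dx^2 + (1 + 2·x + 5·x^2)·Dx^3  (order 3).
h: a_k = 0, 0, -2, 4/3, 1/3, -12/5, …
ICs: h(0) = 0, h′(0) = 0, h′′(0) = -4.

f: a_k = 0, -2, 0, 2/3, 0, -2/5, …
f∘r: x↦r, Dx↦Dx/r' in L_f ⇒ L₀.
h=∫h₀ ⇒ L = L₀·Dx.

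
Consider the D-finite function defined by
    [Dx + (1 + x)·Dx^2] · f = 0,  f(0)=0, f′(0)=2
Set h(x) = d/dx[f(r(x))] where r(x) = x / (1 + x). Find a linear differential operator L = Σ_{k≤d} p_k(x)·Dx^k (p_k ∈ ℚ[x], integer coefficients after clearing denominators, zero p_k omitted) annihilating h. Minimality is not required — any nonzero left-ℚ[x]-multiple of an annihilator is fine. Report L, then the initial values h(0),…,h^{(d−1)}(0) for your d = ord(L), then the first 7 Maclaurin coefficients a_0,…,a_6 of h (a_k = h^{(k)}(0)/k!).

f: a_k = 0, 2, -1, 2/3, -1/2, 2/5, -1/3, …
h₀=f(r): pull back L_f along r ⇒ L₀.
h=h₀': d/dx-closure on L₀ ⇒ L.
L = (3 + 4·x) + (1 + 3·x + 2·x^2)·Dx  (order 1).
h: a_k = 2, -6, 14, -30, 62, -126, 254, …
ICs: h(0) = 2.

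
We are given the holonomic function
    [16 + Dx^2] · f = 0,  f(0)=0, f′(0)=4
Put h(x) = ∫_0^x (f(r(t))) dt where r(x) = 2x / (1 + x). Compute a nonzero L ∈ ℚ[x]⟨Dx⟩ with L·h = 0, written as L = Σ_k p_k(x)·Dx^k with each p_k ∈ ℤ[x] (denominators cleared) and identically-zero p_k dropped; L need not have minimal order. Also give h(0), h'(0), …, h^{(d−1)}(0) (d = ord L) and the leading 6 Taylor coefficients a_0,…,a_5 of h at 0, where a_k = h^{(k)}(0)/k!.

L = 64·Dx + (2 + 6·x + 6·x^2 + 2·x^3)·Dx^2 + (1 + 4·x + 6·x^2 + 4·x^3 + x^4)·Dx^3  (order 3).
h: a_k = 0, 0, 4, -8/3, -58/3, 248/5, …
ICs: h(0) = 0, h′(0) = 0, h′′(0) = 8.

f: a_k = 0, 4, 0, -32/3, 0, 128/15, …
h₀=f(r): pull back L_f along r ⇒ L₀.
Integrate: L := L₀·Dx.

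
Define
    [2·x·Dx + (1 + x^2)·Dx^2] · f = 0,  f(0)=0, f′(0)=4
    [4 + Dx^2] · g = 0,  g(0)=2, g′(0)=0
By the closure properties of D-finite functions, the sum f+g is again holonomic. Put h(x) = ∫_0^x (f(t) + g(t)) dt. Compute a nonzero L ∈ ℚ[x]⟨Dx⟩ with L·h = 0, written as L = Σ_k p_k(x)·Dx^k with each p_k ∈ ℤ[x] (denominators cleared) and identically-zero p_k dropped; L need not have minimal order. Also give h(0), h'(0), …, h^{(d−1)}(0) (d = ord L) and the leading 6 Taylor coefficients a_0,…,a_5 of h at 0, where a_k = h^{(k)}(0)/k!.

f: a_k = 0, 4, 0, -4/3, 0, 4/5, …
g: a_k = 2, 0, -4, 0, 4/3, 0, …
h₀=f+g: left-lcm gives L₀, ord ≤ 4.
∫: right-multiply L₀ by Dx.
L = (-32·x + 80·x^3 + 16·x^5)·Dx^2 + (4 + 32·x^2 + 36·x^4 + 8·x^6)·Dx^3 + (-8·x + 20·x^3 + 4·x^5)·Dx^4 + (1 + 8·x^2 + 9·x^4 + 2·x^6)·Dx^5  (order 5).
h: a_k = 0, 2, 2, -4/3, -1/3, 4/15, …
ICs: h(0) = 0, h′(0) = 2, h′′(0) = 4, h′′′(0) = -8, h′′′′(0) = -8.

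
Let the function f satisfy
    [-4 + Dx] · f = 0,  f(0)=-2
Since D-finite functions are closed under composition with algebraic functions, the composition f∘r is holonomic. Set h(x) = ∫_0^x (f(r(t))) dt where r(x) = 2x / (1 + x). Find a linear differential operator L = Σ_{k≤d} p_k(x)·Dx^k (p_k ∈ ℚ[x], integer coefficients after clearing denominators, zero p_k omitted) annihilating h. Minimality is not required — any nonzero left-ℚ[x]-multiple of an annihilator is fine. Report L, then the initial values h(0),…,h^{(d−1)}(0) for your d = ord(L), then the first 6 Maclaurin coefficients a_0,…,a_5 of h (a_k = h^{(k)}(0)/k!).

f: a_k = -2, -8, -16, -64/3, -64/3, -256/15, …
Substitute x→r, Dx→(1/r')Dx; clear ⇒ L₀.
Integrate: L := L₀·Dx.
L = -8·Dx + (1 + 2·x + x^2)·Dx^2  (order 2).
h: a_k = 0, -2, -8, -16, -44/3, -16/15, …
ICs: h(0) = 0, h′(0) = -2.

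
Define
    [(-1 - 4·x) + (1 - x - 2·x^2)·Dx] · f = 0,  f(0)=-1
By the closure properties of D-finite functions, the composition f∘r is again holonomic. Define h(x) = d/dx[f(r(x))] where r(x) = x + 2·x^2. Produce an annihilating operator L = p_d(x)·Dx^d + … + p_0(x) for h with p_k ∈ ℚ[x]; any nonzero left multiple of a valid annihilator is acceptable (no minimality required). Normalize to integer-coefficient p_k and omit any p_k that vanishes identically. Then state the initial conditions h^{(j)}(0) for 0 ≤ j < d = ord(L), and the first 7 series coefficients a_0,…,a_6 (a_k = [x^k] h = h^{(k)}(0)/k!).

L = (10 + 72·x + 240·x^2 + 544·x^3 + 1344·x^4 + 1920·x^5 + 1280·x^6) + (-1 - 7·x - 12·x^2 + 32·x^3 + 200·x^4 + 384·x^5 + 448·x^6 + 256·x^7)·Dx  (order 1).
h: a_k = -1, -10, -51, -212, -845, -3342, -12551, …
ICs: h(0) = -1.

f: a_k = -1, -1, -3, -5, -11, -21, -43, …
Substitute x→r, Dx→(1/r')Dx; clear ⇒ L₀.
Derive L from L₀ (diff closure).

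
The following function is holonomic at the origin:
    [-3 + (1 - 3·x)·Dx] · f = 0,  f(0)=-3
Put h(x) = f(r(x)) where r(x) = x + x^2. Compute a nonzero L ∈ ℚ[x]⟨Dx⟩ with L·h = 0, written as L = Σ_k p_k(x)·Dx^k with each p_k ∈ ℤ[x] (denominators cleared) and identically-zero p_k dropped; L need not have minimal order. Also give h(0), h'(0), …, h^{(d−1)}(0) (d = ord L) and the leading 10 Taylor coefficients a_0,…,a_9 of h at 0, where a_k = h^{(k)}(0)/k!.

L = (3 + 6·x) + (-1 + 3·x + 3·x^2)·Dx  (order 1).
h: a_k = -3, -9, -36, -135, -513, -1944, -7371, -27945, -105948, -401679, …
ICs: h(0) = -3.

f: a_k = -3, -9, -27, -81, -243, -729, -2187, -6561, -19683, -59049, …
f∘r: x↦r, Dx↦Dx/r' in L_f ⇒ L₀.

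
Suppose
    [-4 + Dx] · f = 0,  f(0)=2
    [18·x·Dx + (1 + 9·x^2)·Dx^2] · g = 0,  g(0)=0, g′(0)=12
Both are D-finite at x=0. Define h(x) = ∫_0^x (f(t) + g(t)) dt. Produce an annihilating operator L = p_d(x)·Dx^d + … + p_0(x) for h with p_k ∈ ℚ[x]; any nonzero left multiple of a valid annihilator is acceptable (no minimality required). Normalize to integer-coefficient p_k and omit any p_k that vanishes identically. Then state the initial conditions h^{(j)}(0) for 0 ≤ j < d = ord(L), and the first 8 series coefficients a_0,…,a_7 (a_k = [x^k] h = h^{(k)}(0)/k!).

L = (36 - 144·x - 972·x^2 - 1296·x^3)·Dx^2 + (-17 + 99·x^2 - 648·x^4)·Dx^3 + (2 + 9·x + 36·x^2 + 81·x^3 + 162·x^4)·Dx^4  (order 4).
h: a_k = 0, 2, 10, 16/3, -11/3, 64/15, 1586/45, 512/315, …
ICs: h(0) = 0, h′(0) = 2, h′′(0) = 20, h′′′(0) = 32.

f: a_k = 2, 8, 16, 64/3, 64/3, 256/15, 512/45, 2048/315, …
g: a_k = 0, 12, 0, -36, 0, 972/5, 0, -8748/7, …
h₀=f+g: left-lcm gives L₀, ord ≤ 3.
h=∫₀ˣh₀: take L = L₀·Dx.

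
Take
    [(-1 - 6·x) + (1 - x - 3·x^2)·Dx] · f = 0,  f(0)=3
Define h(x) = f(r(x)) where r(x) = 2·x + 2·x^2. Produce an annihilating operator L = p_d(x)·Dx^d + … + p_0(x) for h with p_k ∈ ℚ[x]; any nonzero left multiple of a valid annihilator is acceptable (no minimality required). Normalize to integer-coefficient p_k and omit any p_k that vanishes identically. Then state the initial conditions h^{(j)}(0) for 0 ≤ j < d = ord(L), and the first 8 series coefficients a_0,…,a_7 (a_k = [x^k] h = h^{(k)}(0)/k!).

L = (2 + 28·x + 72·x^2 + 48·x^3) + (-1 + 2·x + 14·x^2 + 24·x^3 + 12·x^4)·Dx  (order 1).
h: a_k = 3, 6, 54, 264, 1464, 7992, 43464, 237120, …
ICs: h(0) = 3.

f: a_k = 3, 3, 12, 21, 57, 120, 291, 651, …
Change of var in L_f (x↦r) gives L₀.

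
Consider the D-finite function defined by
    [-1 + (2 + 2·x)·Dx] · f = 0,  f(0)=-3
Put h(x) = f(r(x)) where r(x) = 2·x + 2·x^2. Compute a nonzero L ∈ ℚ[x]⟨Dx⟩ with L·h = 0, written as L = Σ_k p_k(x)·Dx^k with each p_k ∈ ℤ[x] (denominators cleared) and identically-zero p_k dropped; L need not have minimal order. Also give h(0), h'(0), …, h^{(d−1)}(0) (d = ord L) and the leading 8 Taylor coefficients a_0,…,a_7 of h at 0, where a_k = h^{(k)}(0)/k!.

L = (-1 - 2·x) + (1 + 2·x + 2·x^2)·Dx  (order 1).
h: a_k = -3, -3, -3/2, 3/2, -9/8, 3/8, 9/16, -21/16, …
ICs: h(0) = -3.

f: a_k = -3, -3/2, 3/8, -3/16, 15/128, -21/256, 63/1024, -99/2048, …
h₀=f(r): pull back L_f along r ⇒ L₀.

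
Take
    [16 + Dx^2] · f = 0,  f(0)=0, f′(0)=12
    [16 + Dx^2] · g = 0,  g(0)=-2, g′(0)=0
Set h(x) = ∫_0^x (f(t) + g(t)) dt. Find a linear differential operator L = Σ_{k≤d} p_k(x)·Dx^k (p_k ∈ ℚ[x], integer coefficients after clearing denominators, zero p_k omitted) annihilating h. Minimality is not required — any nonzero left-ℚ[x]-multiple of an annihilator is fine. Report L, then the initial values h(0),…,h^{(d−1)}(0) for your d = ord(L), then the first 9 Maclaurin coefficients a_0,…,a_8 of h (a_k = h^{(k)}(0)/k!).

f: a_k = 0, 12, 0, -32, 0, 128/5, 0, -1024/105, 0, …
g: a_k = -2, 0, 16, 0, -64/3, 0, 512/45, 0, -1024/315, …
Weyl lclm of L_f,L_g ⇒ L₀ (ord ≤ 4).
h=∫₀ˣh₀: take L = L₀·Dx.
L = 16·Dx + Dx^3  (order 3).
h: a_k = 0, -2, 6, 16/3, -8, -64/15, 64/15, 512/315, -128/105, …
ICs: h(0) = 0, h′(0) = -2, h′′(0) = 12.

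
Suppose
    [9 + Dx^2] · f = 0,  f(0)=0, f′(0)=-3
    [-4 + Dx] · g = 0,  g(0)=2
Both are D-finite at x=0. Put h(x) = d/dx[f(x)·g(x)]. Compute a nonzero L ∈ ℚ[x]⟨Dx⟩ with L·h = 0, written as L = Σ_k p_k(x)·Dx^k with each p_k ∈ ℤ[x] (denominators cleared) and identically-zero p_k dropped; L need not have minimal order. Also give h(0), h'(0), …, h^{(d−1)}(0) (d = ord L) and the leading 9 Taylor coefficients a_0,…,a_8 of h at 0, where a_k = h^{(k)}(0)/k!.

L = 25 - 8·Dx + Dx^2  (order 2).
h: a_k = -6, -48, -117, -112, 79/4, 858/5, 25481/120, 2108/15, 102453/2240, …
ICs: h(0) = -6, h′(0) = -48.

f: a_k = 0, -3, 0, 9/2, 0, -81/40, 0, 243/560, 0, …
g: a_k = 2, 8, 16, 64/3, 64/3, 256/15, 512/45, 2048/315, 1024/315, …
f·g: L₀ = L_f ⊗_s L_g, ord ≤ 2·1.
Derive L from L₀ (diff closure).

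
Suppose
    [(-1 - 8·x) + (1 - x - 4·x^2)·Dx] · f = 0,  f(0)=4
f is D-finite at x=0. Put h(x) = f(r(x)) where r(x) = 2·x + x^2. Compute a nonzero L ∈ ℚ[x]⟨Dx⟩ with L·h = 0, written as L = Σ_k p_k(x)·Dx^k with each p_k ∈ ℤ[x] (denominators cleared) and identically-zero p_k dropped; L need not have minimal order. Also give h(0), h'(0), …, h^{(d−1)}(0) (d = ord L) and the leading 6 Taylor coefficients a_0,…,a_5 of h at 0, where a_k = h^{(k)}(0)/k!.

f: a_k = 4, 4, 20, 36, 116, 260, …
h₀=f(r): pull back L_f along r ⇒ L₀.
L = (2 + 34·x + 48·x^2 + 16·x^3) + (-1 + 2·x + 17·x^2 + 16·x^3 + 4·x^4)·Dx  (order 1).
h: a_k = 4, 8, 84, 368, 2308, 12248, …
ICs: h(0) = 4.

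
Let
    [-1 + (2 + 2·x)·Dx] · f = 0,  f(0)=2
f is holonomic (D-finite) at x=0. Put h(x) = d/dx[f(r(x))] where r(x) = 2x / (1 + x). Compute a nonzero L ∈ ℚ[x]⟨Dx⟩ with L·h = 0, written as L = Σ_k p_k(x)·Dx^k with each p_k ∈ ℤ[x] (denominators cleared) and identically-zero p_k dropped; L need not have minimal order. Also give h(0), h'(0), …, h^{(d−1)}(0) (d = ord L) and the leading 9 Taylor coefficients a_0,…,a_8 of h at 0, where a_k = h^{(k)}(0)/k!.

f: a_k = 2, 1, -1/4, 1/8, -5/64, 7/128, -21/512, 33/1024, -429/16384, …
Change of var in L_f (x↦r) gives L₀.
h₀' ⇒ L via d/dx closure of L₀.
L = (-3 - 6·x) + (-1 - 4·x - 3·x^2)·Dx  (order 1).
h: a_k = 2, -6, 15, -37, 375/4, -981/4, 5271/8, -14445/8, 321291/64, …
ICs: h(0) = 2.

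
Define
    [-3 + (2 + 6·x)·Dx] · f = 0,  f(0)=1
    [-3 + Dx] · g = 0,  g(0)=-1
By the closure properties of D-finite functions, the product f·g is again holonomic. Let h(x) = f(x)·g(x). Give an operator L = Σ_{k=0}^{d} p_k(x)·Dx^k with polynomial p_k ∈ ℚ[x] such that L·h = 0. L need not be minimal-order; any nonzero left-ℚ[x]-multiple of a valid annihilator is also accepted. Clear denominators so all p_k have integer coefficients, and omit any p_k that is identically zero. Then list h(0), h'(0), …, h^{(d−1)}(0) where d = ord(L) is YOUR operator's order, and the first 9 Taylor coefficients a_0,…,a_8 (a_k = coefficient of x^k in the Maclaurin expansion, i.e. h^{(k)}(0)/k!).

f: a_k = 1, 3/2, -9/8, 27/16, -405/128, 1701/256, -15309/1024, 72171/2048, -2814669/32768, …
g: a_k = -1, -3, -9/2, -9/2, -27/8, -81/40, -81/80, -243/560, -729/4480, …
h₀=f·g: eliminate ⇒ L₀, order ≤ 1·1.
L = (-9 - 18·x) + (2 + 6·x)·Dx  (order 1).
h: a_k = -1, -9/2, -63/8, -153/16, -891/128, -8667/1280, 7209/5120, -818667/71680, 28832679/1146880, …
ICs: h(0) = -1.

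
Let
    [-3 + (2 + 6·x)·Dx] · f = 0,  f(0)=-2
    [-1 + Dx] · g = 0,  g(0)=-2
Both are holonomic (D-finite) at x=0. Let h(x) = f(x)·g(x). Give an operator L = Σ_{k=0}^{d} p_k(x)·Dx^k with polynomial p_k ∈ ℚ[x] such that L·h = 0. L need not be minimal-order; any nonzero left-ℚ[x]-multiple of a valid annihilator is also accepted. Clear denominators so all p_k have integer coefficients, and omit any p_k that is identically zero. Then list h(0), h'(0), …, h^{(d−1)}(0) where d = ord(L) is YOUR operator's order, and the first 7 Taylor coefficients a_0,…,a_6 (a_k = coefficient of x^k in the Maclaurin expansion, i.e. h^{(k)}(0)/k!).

L = (-5 - 6·x) + (2 + 6·x)·Dx  (order 1).
h: a_k = 4, 10, 7/2, 71/12, -671/96, 16157/960, -88837/2304, …
ICs: h(0) = 4.

f: a_k = -2, -3, 9/4, -27/8, 405/64, -1701/128, 15309/512, …
g: a_k = -2, -2, -1, -1/3, -1/12, -1/60, -1/360, …
L₀ := L_f ⊗_s L_g (sym. prod.), ord ≤ 1.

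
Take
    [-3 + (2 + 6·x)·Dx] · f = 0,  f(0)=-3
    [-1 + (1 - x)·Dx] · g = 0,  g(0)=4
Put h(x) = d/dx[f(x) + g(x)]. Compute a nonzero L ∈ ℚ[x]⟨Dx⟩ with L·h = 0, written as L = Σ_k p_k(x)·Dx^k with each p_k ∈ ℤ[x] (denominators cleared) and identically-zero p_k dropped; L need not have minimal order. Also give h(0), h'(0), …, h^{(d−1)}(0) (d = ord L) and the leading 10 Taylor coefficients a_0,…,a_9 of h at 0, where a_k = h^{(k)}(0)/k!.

f: a_k = -3, -9/2, 27/8, -81/16, 1215/128, -5103/256, 45927/1024, -216513/2048, 8444007/32768, -42220035/65536, …
g: a_k = 4, 4, 4, 4, 4, 4, 4, 4, 4, 4, …
Weyl lclm of L_f,L_g ⇒ L₀ (ord ≤ 2).
h=h₀': d/dx-closure on L₀ ⇒ L.
L = (-90 - 54·x) + (3 - 198·x - 189·x^2)·Dx + (14 + 46·x - 6·x^2 - 54·x^3)·Dx^2  (order 2).
h: a_k = -1/2, 59/4, -51/16, 1727/32, -20395/256, 150069/512, -1458247/2048, 8575079/4096, -377621019/65536, 2158464665/131072, …
ICs: h(0) = -1/2, h′(0) = 59/4.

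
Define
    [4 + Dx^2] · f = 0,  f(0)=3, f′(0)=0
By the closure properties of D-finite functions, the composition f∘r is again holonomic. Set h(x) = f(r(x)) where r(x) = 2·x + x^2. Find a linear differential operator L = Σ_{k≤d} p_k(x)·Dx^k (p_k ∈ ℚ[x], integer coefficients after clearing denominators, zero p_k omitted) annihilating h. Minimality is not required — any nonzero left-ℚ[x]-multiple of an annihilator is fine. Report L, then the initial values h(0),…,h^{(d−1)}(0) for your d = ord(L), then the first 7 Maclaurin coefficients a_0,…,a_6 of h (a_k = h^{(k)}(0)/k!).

L = (16 + 48·x + 48·x^2 + 16·x^3) - Dx + (1 + x)·Dx^2  (order 2).
h: a_k = 3, 0, -24, -24, 26, 64, 464/15, …
ICs: h(0) = 3, h′(0) = 0.

f: a_k = 3, 0, -6, 0, 2, 0, -4/15, …
Change of var in L_f (x↦r) gives L₀.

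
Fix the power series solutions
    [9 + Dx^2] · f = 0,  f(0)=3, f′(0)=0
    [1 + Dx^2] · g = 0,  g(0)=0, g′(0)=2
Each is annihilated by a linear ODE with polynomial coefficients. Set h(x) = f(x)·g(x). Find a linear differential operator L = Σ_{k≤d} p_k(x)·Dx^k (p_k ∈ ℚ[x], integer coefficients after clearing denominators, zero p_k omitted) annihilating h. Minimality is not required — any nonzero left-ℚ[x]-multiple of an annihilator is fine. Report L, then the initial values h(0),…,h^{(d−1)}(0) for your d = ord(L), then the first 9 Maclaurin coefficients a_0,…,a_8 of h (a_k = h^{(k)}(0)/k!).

L = 64 + 20·Dx^2 + Dx^4  (order 4).
h: a_k = 0, 6, 0, -28, 0, 124/5, 0, -1016/105, 0, …
ICs: h(0) = 0, h′(0) = 6, h′′(0) = 0, h′′′(0) = -168.

f: a_k = 3, 0, -27/2, 0, 81/8, 0, -243/80, 0, 2187/4480, …
g: a_k = 0, 2, 0, -1/3, 0, 1/60, 0, -1/2520, 0, …
Sym-product of L_f,L_g gives L₀ (≤ ord 4).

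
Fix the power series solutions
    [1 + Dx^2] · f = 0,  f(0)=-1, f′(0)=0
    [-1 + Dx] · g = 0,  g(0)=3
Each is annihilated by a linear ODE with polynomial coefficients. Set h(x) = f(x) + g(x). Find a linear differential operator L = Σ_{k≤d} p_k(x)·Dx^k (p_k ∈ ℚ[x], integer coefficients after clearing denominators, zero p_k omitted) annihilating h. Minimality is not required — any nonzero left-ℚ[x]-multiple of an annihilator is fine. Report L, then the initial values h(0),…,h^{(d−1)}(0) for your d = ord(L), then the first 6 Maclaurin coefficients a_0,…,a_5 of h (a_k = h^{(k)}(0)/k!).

L = -1 + Dx - Dx^2 + Dx^3  (order 3).
h: a_k = 2, 3, 2, 1/2, 1/12, 1/40, …
ICs: h(0) = 2, h′(0) = 3, h′′(0) = 4.

f: a_k = -1, 0, 1/2, 0, -1/24, 0, …
g: a_k = 3, 3, 3/2, 1/2, 1/8, 1/40, …
Sum ⇒ L₀ = lclm(L_f,L_g) in ℚ(x)⟨Dx⟩.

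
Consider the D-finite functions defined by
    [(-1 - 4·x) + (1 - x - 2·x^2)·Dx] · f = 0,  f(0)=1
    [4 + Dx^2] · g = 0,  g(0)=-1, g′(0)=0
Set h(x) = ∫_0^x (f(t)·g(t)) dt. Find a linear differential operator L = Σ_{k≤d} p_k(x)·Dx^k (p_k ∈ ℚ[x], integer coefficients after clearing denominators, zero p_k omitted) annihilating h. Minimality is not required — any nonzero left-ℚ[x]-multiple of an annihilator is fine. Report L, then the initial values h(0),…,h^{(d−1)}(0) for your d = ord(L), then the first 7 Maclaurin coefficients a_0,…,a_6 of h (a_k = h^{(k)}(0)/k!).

L = (4·x + 8·x^2)·Dx + (2 + 8·x)·Dx^2 + (-1 + x + 2·x^2)·Dx^3  (order 3).
h: a_k = 0, -1, -1/2, -1/3, -3/4, -17/15, -35/18, …
ICs: h(0) = 0, h′(0) = -1, h′′(0) = -1.

f: a_k = 1, 1, 3, 5, 11, 21, 43, …
g: a_k = -1, 0, 2, 0, -2/3, 0, 4/45, …
Sym-product of L_f,L_g gives L₀ (≤ ord 2).
Integrate: L := L₀·Dx.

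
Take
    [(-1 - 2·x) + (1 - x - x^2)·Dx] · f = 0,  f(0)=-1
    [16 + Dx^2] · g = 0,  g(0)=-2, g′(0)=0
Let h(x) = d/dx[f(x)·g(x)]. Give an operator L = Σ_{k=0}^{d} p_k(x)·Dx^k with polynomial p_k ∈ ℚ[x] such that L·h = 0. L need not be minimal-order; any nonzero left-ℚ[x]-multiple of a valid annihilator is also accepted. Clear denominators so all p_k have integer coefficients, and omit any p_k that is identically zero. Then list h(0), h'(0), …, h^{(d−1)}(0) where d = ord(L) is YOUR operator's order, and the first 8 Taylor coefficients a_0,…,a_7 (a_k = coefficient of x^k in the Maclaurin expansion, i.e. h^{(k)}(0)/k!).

L = (54 - 256·x - 128·x^2 + 256·x^3 + 128·x^4) + (-13 - 10·x + 48·x^2 + 32·x^3)·Dx + (7 - 15·x - 7·x^2 + 16·x^3 + 8·x^4)·Dx^2  (order 2).
h: a_k = 2, -24, -30, -8/3, -160/3, -2044/15, -10514/45, -44384/105, …
ICs: h(0) = 2, h′(0) = -24.

f: a_k = -1, -1, -2, -3, -5, -8, -13, -21, …
g: a_k = -2, 0, 16, 0, -64/3, 0, 512/45, 0, …
h₀=f·g: eliminate ⇒ L₀, order ≤ 1·2.
h=h₀': d/dx-closure on L₀ ⇒ L.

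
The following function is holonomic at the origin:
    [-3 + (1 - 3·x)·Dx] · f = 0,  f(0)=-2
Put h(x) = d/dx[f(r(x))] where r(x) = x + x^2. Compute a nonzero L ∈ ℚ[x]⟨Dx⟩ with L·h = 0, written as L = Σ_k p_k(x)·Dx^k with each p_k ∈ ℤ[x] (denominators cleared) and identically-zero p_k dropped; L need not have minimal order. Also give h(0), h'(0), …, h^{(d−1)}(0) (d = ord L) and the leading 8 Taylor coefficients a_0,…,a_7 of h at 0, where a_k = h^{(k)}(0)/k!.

L = (8 + 18·x + 18·x^2) + (-1 + x + 9·x^2 + 6·x^3)·Dx  (order 1).
h: a_k = -6, -48, -270, -1368, -6480, -29484, -130410, -565056, …
ICs: h(0) = -6.

f: a_k = -2, -6, -18, -54, -162, -486, -1458, -4374, …
L₀ from L_f via x↦r, Dx↦r'^{-1}Dx.
h=h₀': d/dx-closure on L₀ ⇒ L.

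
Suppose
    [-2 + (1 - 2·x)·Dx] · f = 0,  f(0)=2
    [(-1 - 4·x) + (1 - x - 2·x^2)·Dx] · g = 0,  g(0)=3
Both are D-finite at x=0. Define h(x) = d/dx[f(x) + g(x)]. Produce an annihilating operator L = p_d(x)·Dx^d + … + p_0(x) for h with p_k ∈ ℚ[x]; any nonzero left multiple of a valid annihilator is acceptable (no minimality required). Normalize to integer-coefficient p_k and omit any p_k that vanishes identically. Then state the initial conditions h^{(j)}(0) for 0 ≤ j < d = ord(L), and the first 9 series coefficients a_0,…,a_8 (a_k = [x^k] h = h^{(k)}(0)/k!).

L = 12 + (3 + 12·x)·Dx + (-1 + x + 2·x^2)·Dx^2  (order 2).
h: a_k = 7, 34, 93, 260, 635, 1542, 3577, 8200, 18423, …
ICs: h(0) = 7, h′(0) = 34.

f: a_k = 2, 4, 8, 16, 32, 64, 128, 256, 512, …
g: a_k = 3, 3, 9, 15, 33, 63, 129, 255, 513, …
Weyl lclm of L_f,L_g ⇒ L₀ (ord ≤ 2).
h=h₀': d/dx-closure on L₀ ⇒ L.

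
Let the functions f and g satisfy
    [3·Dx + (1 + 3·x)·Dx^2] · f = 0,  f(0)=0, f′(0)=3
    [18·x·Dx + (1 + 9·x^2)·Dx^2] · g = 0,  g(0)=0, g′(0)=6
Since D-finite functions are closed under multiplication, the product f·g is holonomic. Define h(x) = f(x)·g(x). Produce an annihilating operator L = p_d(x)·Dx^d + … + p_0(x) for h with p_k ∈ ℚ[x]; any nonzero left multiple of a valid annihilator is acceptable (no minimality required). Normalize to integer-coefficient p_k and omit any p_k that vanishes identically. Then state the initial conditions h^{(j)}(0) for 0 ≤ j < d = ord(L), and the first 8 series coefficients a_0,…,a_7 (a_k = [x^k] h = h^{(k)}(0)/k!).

L = (648 + 3564·x + 19440·x^2 + 113724·x^3 + 262440·x^4 + 341172·x^5 + 236196·x^7)·Dx + (162 + 3348·x + 24948·x^2 + 117612·x^3 + 396576·x^4 + 813564·x^5 + 918540·x^6 + 236196·x^7 + 826686·x^8)·Dx^2 + (36 + 576·x + 5184·x^2 + 25272·x^3 + 87480·x^4 + 227448·x^5 + 419904·x^6 + 472392·x^7 + 236196·x^8 + 472392·x^9)·Dx^3 + (5 + 54·x + 333·x^2 + 1512·x^3 + 5346·x^4 + 14580·x^5 + 30618·x^6 + 52488·x^7 + 59049·x^8 + 39366·x^9 + 59049·x^10)·Dx^4  (order 4).
h: a_k = 0, 0, 18, -27, 0, -81/2, 2106/5, -8019/10, …
ICs: h(0) = 0, h′(0) = 0, h′′(0) = 36, h′′′(0) = -162.

f: a_k = 0, 3, -9/2, 9, -81/4, 243/5, -243/2, 2187/7, …
g: a_k = 0, 6, 0, -18, 0, 486/5, 0, -4374/7, …
h₀=f·g: eliminate ⇒ L₀, order ≤ 2·2.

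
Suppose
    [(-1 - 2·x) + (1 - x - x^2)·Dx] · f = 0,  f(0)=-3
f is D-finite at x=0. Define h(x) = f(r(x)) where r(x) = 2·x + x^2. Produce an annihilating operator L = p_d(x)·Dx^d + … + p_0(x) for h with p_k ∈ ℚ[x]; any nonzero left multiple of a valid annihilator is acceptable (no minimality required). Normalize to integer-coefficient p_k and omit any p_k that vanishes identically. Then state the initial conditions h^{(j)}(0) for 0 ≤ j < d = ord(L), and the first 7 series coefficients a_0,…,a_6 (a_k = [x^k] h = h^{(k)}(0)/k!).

L = (2 + 10·x + 12·x^2 + 4·x^3) + (-1 + 2·x + 5·x^2 + 4·x^3 + x^4)·Dx  (order 1).
h: a_k = -3, -6, -27, -96, -354, -1302, -4785, …
ICs: h(0) = -3.

f: a_k = -3, -3, -6, -9, -15, -24, -39, …
f∘r: x↦r, Dx↦Dx/r' in L_f ⇒ L₀.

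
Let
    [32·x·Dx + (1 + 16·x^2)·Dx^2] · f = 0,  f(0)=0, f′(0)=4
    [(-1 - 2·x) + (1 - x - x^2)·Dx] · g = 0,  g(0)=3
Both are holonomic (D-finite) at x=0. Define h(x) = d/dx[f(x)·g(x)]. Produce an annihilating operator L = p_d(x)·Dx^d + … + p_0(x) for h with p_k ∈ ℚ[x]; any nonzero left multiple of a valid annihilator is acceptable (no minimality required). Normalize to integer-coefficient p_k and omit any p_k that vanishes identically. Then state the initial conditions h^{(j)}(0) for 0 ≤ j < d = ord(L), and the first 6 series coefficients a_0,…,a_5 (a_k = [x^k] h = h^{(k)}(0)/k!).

f: a_k = 0, 4, 0, -64/3, 0, 1024/5, …
g: a_k = 3, 3, 6, 9, 15, 24, …
Product ⇒ symmetric product L₀, ord ≤ 2.
h=h₀': d/dx-closure on L₀ ⇒ L.
L = (-58 + 3360·x^2 + 6144·x^3 + 9216·x^4) + (19 + 70·x - 528·x^2 + 352·x^3 + 6144·x^4 + 6144·x^5)·Dx + (-1 - 15·x - 47·x^2 - 176·x^3 - 448·x^4 + 1024·x^5 + 768·x^6)·Dx^2  (order 2).
h: a_k = 12, 24, -120, -112, 2732, 15552/5, …
ICs: h(0) = 12, h′(0) = 24.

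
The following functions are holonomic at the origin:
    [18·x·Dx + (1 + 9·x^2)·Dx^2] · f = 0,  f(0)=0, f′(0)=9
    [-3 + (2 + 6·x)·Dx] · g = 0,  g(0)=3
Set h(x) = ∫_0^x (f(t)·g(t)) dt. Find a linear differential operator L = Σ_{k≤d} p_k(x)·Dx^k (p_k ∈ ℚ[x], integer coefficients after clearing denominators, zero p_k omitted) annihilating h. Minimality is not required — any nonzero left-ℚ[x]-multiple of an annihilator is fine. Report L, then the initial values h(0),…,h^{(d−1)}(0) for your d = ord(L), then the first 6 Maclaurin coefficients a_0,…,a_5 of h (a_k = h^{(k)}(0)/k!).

f: a_k = 0, 9, 0, -27, 0, 729/5, …
g: a_k = 3, 9/2, -27/8, 81/16, -1215/128, 5103/256, …
Sym-product of L_f,L_g gives L₀ (≤ ord 2).
h=∫h₀ ⇒ L = L₀·Dx.
L = (27 - 108·x - 81·x^2)·Dx + (-12 + 36·x + 324·x^2 + 324·x^3)·Dx^2 + (4 + 24·x + 72·x^2 + 216·x^3 + 324·x^4)·Dx^3  (order 3).
h: a_k = 0, 0, 27/2, 27/2, -891/32, -243/16, …
ICs: h(0) = 0, h′(0) = 0, h′′(0) = 27.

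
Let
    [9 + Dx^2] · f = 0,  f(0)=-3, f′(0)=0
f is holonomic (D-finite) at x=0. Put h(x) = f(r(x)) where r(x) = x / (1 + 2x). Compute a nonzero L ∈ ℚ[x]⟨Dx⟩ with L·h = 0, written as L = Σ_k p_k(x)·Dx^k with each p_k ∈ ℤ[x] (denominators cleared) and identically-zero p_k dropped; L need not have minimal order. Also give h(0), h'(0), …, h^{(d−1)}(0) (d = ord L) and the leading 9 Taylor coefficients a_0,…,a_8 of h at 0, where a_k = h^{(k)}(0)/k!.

L = 9 + (4 + 24·x + 48·x^2 + 32·x^3)·Dx + (1 + 8·x + 24·x^2 + 32·x^3 + 16·x^4)·Dx^2  (order 2).
h: a_k = -3, 0, 27/2, -54, 1215/8, -351, 54243/80, -20169/20, 566865/896, …
ICs: h(0) = -3, h′(0) = 0.

f: a_k = -3, 0, 27/2, 0, -81/8, 0, 243/80, 0, -2187/4480, …
h₀=f(r): pull back L_f along r ⇒ L₀.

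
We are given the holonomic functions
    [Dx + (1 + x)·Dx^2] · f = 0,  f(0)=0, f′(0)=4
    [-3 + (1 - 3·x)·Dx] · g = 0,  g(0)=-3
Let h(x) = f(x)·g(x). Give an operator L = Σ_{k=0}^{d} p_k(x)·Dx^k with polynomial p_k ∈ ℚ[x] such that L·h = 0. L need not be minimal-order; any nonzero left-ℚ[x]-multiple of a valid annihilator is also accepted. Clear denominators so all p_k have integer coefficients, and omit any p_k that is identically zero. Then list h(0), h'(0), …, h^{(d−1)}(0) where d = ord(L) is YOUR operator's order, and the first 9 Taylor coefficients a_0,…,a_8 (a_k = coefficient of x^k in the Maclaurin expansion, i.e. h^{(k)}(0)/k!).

f: a_k = 0, 4, -2, 4/3, -1, 4/5, -2/3, 4/7, -1/2, …
g: a_k = -3, -9, -27, -81, -243, -729, -2187, -6561, -19683, …
L₀ := L_f ⊗_s L_g (sym. prod.), ord ≤ 2.
L = 3 + (5 + 9·x)·Dx + (-1 + 2·x + 3·x^2)·Dx^2  (order 2).
h: a_k = 0, -12, -30, -94, -279, -4197/5, -12581/5, -264261/35, -1585461/70, …
ICs: h(0) = 0, h′(0) = -12.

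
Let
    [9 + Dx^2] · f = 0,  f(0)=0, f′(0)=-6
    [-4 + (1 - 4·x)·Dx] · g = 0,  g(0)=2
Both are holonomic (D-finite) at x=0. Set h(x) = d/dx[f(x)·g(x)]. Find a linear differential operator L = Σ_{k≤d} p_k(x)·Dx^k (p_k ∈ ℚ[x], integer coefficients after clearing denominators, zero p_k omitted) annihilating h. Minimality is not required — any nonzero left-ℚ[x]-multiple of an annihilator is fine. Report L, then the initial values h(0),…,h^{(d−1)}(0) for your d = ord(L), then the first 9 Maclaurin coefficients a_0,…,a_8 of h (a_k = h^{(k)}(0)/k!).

L = (-23 - 72·x + 144·x^2) + (-8 + 32·x)·Dx + (1 - 8·x + 16·x^2)·Dx^2  (order 2).
h: a_k = -12, -96, -522, -2784, -27921/2, -335052/5, -6254061/20, -50032488/35, -7204680459/1120, …
ICs: h(0) = -12, h′(0) = -96.

f: a_k = 0, -6, 0, 9, 0, -81/20, 0, 243/280, 0, …
g: a_k = 2, 8, 32, 128, 512, 2048, 8192, 32768, 131072, …
f·g: L₀ = L_f ⊗_s L_g, ord ≤ 2·1.
h₀' ⇒ L via d/dx closure of L₀.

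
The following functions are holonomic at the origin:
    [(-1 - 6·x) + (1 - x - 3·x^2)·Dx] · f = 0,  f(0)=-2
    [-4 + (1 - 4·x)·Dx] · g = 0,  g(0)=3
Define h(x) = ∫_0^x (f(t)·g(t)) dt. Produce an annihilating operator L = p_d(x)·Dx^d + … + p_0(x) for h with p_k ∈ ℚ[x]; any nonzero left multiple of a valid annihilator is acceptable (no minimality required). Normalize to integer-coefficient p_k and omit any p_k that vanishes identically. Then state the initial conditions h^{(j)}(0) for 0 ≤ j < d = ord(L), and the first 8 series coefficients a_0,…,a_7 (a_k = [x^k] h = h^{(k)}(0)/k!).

f: a_k = -2, -2, -8, -14, -38, -80, -194, -434, …
g: a_k = 3, 12, 48, 192, 768, 3072, 12288, 49152, …
f·g: L₀ = L_f ⊗_s L_g, ord ≤ 1·1.
h=∫h₀ ⇒ L = L₀·Dx.
L = (-5 + 2·x + 36·x^2)·Dx + (1 - 5·x + x^2 + 12·x^3)·Dx^2  (order 2).
h: a_k = 0, -6, -15, -48, -309/2, -2586/5, -1764, -42918/7, …
ICs: h(0) = 0, h′(0) = -6.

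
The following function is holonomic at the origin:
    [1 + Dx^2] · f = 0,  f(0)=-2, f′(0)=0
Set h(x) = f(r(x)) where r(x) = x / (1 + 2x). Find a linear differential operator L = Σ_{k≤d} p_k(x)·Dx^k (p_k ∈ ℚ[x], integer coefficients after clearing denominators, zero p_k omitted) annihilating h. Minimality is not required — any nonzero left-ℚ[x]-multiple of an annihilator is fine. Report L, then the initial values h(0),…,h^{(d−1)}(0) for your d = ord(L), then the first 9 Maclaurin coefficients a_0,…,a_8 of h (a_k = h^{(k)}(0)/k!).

f: a_k = -2, 0, 1, 0, -1/12, 0, 1/360, 0, -1/20160, …
Change of var in L_f (x↦r) gives L₀.
L = 1 + (4 + 24·x + 48·x^2 + 32·x^3)·Dx + (1 + 8·x + 24·x^2 + 32·x^3 + 16·x^4)·Dx^2  (order 2).
h: a_k = -2, 0, 1, -4, 143/12, -94/3, 27601/360, -1787/10, 8095583/20160, …
ICs: h(0) = -2, h′(0) = 0.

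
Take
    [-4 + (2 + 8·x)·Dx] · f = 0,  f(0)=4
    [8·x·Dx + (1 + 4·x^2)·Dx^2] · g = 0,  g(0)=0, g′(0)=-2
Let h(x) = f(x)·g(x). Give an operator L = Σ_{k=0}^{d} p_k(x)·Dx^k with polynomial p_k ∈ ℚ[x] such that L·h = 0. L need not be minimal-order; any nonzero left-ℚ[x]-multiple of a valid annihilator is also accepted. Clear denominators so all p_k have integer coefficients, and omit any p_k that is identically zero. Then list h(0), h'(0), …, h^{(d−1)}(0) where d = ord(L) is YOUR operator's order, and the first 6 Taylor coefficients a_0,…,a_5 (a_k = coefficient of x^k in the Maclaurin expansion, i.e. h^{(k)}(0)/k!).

f: a_k = 4, 8, -8, 16, -40, 112, …
g: a_k = 0, -2, 0, 8/3, 0, -32/5, …
Product ⇒ symmetric product L₀, ord ≤ 2.
L = (12 - 16·x - 16·x^2) + (-4 - 8·x + 48·x^2 + 64·x^3)·Dx + (1 + 8·x + 20·x^2 + 32·x^3 + 64·x^4)·Dx^2  (order 2).
h: a_k = 0, -8, -16, 80/3, -32/3, 496/15, …
ICs: h(0) = 0, h′(0) = -8.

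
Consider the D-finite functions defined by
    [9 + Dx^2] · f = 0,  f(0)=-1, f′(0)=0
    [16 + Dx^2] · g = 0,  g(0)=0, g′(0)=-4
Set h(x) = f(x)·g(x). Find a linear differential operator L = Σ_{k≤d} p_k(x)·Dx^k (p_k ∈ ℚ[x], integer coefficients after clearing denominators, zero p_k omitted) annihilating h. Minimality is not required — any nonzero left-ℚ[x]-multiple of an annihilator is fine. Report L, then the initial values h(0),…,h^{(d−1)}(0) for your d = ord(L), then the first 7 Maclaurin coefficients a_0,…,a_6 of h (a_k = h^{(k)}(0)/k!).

f: a_k = -1, 0, 9/2, 0, -27/8, 0, 81/80, …
g: a_k = 0, -4, 0, 32/3, 0, -128/15, 0, …
h₀=f·g: eliminate ⇒ L₀, order ≤ 2·2.
L = 49 + 50·Dx^2 + Dx^4  (order 4).
h: a_k = 0, 4, 0, -86/3, 0, 2101/30, 0, …
ICs: h(0) = 0, h′(0) = 4, h′′(0) = 0, h′′′(0) = -172.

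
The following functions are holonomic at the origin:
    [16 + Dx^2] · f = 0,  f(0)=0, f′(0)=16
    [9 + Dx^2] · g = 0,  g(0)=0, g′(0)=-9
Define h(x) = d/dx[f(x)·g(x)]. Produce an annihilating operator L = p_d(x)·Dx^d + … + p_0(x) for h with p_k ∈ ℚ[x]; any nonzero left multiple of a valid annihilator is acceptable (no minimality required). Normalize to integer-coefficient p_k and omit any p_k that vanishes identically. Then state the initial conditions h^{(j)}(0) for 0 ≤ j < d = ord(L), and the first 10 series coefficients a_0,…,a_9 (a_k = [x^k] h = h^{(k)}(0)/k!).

L = 49 + 50·Dx^2 + Dx^4  (order 4).
h: a_k = 0, -288, 0, 2400, 0, -29412/5, 0, 48040/7, 0, -5884901/1260, …
ICs: h(0) = 0, h′(0) = -288, h′′(0) = 0, h′′′(0) = 14400.

f: a_k = 0, 16, 0, -128/3, 0, 512/15, 0, -4096/315, 0, 8192/2835, …
g: a_k = 0, -9, 0, 27/2, 0, -243/40, 0, 729/560, 0, -729/4480, …
Sym-product of L_f,L_g gives L₀ (≤ ord 4).
Derive L from L₀ (diff closure).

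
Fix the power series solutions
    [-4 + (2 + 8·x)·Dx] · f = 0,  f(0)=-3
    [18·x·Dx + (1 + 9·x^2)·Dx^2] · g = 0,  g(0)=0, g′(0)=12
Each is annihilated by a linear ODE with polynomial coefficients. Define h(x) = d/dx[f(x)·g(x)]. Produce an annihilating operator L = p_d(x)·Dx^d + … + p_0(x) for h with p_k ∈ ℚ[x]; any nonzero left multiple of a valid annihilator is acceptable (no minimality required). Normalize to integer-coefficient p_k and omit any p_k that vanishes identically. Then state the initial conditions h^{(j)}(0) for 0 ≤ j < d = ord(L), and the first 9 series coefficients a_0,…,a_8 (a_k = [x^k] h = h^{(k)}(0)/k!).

L = (2 + 120·x + 150·x^2 - 648·x^3 - 324·x^4) + (7 + 70·x + 279·x^2 - 42·x^3 - 2268·x^4 - 1296·x^5)·Dx + (1 + 5·x - 2·x^2 - 27·x^3 - 147·x^4 - 648·x^5 - 432·x^6)·Dx^2  (order 2).
h: a_k = -36, -144, 540, 288, -2196, -52272/5, 240084/5, -368064/35, -383940/7, …
ICs: h(0) = -36, h′(0) = -144.

f: a_k = -3, -6, 6, -12, 30, -84, 252, -792, 2574, …
g: a_k = 0, 12, 0, -36, 0, 972/5, 0, -8748/7, 0, …
Product ⇒ symmetric product L₀, ord ≤ 2.
h=h₀': d/dx-closure on L₀ ⇒ L.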